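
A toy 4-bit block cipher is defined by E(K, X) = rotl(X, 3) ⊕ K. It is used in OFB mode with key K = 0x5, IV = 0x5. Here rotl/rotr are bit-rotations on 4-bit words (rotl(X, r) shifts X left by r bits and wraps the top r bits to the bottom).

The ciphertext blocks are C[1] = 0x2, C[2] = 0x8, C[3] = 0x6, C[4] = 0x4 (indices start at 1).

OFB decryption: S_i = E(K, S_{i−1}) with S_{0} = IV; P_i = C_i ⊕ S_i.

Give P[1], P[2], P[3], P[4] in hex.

P[1]: S = E(K, 0x5) = 0xF; 0x2 ⊕ 0xF = 0xD.
P[2]: S = E(K, 0xF) = 0xA; 0x8 ⊕ 0xA = 0x2.
P[3]: S = E(K, 0xA) = 0x0; 0x6 ⊕ 0x0 = 0x6.
P[4]: S = E(K, 0x0) = 0x5; 0x4 ⊕ 0x5 = 0x1.

P[1] = 0xD, P[2] = 0x2, P[3] = 0x6, P[4] = 0x1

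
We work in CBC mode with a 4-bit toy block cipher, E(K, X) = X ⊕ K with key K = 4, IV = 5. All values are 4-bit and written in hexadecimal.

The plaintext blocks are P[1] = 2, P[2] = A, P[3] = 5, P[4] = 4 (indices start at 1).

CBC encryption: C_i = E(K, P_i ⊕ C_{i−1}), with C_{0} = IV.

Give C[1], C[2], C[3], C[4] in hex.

C[1]: P[1] ⊕ 5 = 7; E(K, 7) = 3.
C[2]: P[2] ⊕ 3 = 9; E(K, 9) = D.
C[3]: P[3] ⊕ D = 8; E(K, 8) = C.
C[4]: P[4] ⊕ C = 8; E(K, 8) = C.

C[1] = 3, C[2] = D, C[3] = C, C[4] = C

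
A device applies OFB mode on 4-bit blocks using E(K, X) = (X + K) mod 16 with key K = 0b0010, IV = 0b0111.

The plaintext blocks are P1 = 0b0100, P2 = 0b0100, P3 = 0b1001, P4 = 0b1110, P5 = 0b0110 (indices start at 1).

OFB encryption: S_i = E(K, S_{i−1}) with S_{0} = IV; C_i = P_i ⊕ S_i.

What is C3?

C3 = 0b0100

C1: S = E(K, 0b0111) = 0b1001; 0b0100 ⊕ 0b1001 = 0b1101.
C2: S = E(K, 0b1001) = 0b1011; 0b0100 ⊕ 0b1011 = 0b1111.
C3: S = E(K, 0b1011) = 0b1101; 0b1001 ⊕ 0b1101 = 0b0100.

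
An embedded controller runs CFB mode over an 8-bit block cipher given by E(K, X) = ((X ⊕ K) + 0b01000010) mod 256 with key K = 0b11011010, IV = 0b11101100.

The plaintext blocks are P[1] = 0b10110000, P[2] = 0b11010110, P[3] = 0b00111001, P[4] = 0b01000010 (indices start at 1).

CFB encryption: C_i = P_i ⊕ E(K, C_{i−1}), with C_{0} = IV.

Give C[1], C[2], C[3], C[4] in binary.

C[1]: E(K, 0b11101100) = 0b01111000; 0b10110000 ⊕ 0b01111000 = 0b11001000.
C[2]: E(K, 0b11001000) = 0b01010100; 0b11010110 ⊕ 0b01010100 = 0b10000010.
C[3]: E(K, 0b10000010) = 0b10011010; 0b00111001 ⊕ 0b10011010 = 0b10100011.
C[4]: E(K, 0b10100011) = 0b10111011; 0b01000010 ⊕ 0b10111011 = 0b11111001.

C[1] = 0b11001000, C[2] = 0b10000010, C[3] = 0b10100011, C[4] = 0b11111001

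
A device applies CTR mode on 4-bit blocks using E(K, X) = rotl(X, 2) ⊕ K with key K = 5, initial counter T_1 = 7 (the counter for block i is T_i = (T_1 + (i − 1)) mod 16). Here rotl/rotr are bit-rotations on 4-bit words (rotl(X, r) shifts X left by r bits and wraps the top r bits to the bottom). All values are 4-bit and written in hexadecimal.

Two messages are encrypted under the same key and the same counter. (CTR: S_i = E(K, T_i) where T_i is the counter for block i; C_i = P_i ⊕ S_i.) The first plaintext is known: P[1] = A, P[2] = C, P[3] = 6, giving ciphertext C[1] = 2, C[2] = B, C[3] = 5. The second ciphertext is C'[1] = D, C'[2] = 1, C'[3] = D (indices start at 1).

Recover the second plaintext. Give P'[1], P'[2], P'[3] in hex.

In CTR with a reused counter, both messages share the same keystream S_i, so C_i ⊕ C'_i = P_i ⊕ P'_i and thus P'_i = P_i ⊕ C_i ⊕ C'_i.
P'[1]: A ⊕ 2 ⊕ D = 5.
P'[2]: C ⊕ B ⊕ 1 = 6.
P'[3]: 6 ⊕ 5 ⊕ D = E.

P'[1] = 5, P'[2] = 6, P'[3] = E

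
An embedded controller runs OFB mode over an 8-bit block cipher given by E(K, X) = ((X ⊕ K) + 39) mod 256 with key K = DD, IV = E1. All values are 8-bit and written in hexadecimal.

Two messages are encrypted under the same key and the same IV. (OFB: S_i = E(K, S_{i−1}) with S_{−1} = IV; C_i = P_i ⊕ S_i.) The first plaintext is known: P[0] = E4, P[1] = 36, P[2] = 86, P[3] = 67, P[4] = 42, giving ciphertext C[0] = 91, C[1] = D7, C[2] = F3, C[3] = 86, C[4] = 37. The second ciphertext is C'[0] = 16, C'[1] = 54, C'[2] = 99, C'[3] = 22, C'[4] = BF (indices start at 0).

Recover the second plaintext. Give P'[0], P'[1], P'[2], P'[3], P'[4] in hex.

P'[0] = 63, P'[1] = B5, P'[2] = EC, P'[3] = C3, P'[4] = CA

In OFB with a reused IV, both messages share the same keystream S_i, so C_i ⊕ C'_i = P_i ⊕ P'_i and thus P'_i = P_i ⊕ C_i ⊕ C'_i.
P'[0]: E4 ⊕ 91 ⊕ 16 = 63.
P'[1]: 36 ⊕ D7 ⊕ 54 = B5.
P'[2]: 86 ⊕ F3 ⊕ 99 = EC.
P'[3]: 67 ⊕ 86 ⊕ 22 = C3.
P'[4]: 42 ⊕ 37 ⊕ BF = CA.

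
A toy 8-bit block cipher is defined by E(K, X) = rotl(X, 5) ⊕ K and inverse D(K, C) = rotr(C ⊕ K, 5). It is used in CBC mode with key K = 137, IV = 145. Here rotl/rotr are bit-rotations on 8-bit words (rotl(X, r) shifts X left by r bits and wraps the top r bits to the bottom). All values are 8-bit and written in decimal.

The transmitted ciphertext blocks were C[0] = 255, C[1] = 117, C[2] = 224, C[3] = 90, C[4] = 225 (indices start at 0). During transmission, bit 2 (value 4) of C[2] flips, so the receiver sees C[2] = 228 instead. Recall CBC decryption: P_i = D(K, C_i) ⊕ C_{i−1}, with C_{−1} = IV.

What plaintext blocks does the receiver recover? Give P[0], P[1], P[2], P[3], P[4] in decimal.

P[0] = 34, P[1] = 24, P[2] = 30, P[3] = 122, P[4] = 25

Only C[2] changed, to 228. In CBC, a change in C_i garbles P_i and flips the same bit in P_{i+1}. Decrypting the received ciphertext:
P[0]: D(K, 255) = 179; 179 ⊕ 145 = 34.
P[1]: D(K, 117) = 231; 231 ⊕ 255 = 24.
P[2]: D(K, 228) = 107; 107 ⊕ 117 = 30.
P[3]: D(K, 90) = 158; 158 ⊕ 228 = 122.
P[4]: D(K, 225) = 67; 67 ⊕ 90 = 25.
Blocks that differ from the original plaintext: P[2], P[3].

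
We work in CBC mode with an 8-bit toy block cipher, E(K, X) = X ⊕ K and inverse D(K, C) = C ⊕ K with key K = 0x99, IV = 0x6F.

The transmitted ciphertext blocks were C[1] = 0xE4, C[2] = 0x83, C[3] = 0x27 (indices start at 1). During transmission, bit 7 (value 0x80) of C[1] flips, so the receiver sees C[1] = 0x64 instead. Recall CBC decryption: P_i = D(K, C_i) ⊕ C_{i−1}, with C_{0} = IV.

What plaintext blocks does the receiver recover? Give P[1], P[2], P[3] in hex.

P[1] = 0x92, P[2] = 0x7E, P[3] = 0x3D

Only C[1] changed, to 0x64. In CBC, a change in C_i garbles P_i and flips the same bit in P_{i+1}. Decrypting the received ciphertext:
P[1]: D(K, 0x64) = 0xFD; 0xFD ⊕ 0x6F = 0x92.
P[2]: D(K, 0x83) = 0x1A; 0x1A ⊕ 0x64 = 0x7E.
P[3]: D(K, 0x27) = 0xBE; 0xBE ⊕ 0x83 = 0x3D.
Blocks that differ from the original plaintext: P[1], P[2].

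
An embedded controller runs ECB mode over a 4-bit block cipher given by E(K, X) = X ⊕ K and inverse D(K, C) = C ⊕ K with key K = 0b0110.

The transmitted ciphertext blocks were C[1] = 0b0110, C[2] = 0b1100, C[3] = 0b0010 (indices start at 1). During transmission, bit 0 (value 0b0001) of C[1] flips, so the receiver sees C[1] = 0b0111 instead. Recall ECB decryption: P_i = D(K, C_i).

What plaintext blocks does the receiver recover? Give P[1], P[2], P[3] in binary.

P[1] = 0b0001, P[2] = 0b1010, P[3] = 0b0100

Only C[1] changed, to 0b0111. In ECB, a change in C_i affects only P_i. Decrypting the received ciphertext:
P[1]: D(K, 0b0111) = 0b0001.
P[2]: D(K, 0b1100) = 0b1010.
P[3]: D(K, 0b0010) = 0b0100.
Blocks that differ from the original plaintext: P[1].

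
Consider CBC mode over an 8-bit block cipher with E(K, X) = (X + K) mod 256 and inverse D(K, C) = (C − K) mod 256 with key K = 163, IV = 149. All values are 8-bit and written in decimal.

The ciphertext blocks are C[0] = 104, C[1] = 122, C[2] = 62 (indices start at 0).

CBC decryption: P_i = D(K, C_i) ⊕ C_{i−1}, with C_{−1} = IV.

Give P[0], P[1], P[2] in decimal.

P[0]: D(K, 104) = 197; 197 ⊕ 149 = 80.
P[1]: D(K, 122) = 215; 215 ⊕ 104 = 191.
P[2]: D(K, 62) = 155; 155 ⊕ 122 = 225.

P[0] = 80, P[1] = 191, P[2] = 225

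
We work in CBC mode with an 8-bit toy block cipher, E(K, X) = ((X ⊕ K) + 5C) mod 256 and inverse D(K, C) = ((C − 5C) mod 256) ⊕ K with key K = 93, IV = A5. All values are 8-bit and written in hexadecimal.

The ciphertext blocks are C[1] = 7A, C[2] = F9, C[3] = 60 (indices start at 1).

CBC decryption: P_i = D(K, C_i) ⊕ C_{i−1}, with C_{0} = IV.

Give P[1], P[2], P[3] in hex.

P[1]: D(K, 7A) = 8D; 8D ⊕ A5 = 28.
P[2]: D(K, F9) = 0E; 0E ⊕ 7A = 74.
P[3]: D(K, 60) = 97; 97 ⊕ F9 = 6E.

P[1] = 28, P[2] = 74, P[3] = 6E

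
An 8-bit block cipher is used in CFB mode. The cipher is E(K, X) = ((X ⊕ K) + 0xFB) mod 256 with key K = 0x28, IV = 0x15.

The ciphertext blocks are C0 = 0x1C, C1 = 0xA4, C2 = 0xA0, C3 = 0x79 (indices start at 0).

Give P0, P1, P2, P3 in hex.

CFB decryption: P_i = C_i ⊕ E(K, C_{i−1}), with C_{−1} = IV.
P0: E(K, 0x15) = 0x38; 0x1C ⊕ 0x38 = 0x24.
P1: E(K, 0x1C) = 0x2F; 0xA4 ⊕ 0x2F = 0x8B.
P2: E(K, 0xA4) = 0x87; 0xA0 ⊕ 0x87 = 0x27.
P3: E(K, 0xA0) = 0x83; 0x79 ⊕ 0x83 = 0xFA.

P0 = 0x24, P1 = 0x8B, P2 = 0x27, P3 = 0xFA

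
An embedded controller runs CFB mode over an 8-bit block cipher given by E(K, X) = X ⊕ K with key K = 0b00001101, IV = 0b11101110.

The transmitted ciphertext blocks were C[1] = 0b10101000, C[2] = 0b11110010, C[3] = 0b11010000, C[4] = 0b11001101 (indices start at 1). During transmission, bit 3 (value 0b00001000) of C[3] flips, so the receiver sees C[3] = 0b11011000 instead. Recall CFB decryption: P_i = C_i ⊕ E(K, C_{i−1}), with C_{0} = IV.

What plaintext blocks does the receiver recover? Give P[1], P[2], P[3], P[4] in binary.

P[1] = 0b01001011, P[2] = 0b01010111, P[3] = 0b00100111, P[4] = 0b00011000

Only C[3] changed, to 0b11011000. In CFB, a change in C_i flips the same bit in P_i and garbles P_{i+1}. Decrypting the received ciphertext:
P[1]: E(K, 0b11101110) = 0b11100011; 0b10101000 ⊕ 0b11100011 = 0b01001011.
P[2]: E(K, 0b10101000) = 0b10100101; 0b11110010 ⊕ 0b10100101 = 0b01010111.
P[3]: E(K, 0b11110010) = 0b11111111; 0b11011000 ⊕ 0b11111111 = 0b00100111.
P[4]: E(K, 0b11011000) = 0b11010101; 0b11001101 ⊕ 0b11010101 = 0b00011000.
Blocks that differ from the original plaintext: P[3], P[4].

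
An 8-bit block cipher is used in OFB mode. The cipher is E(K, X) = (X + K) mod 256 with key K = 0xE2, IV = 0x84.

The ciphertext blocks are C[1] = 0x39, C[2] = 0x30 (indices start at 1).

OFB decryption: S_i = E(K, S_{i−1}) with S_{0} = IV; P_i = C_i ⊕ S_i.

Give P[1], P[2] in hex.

P[1]: S = E(K, 0x84) = 0x66; 0x39 ⊕ 0x66 = 0x5F.
P[2]: S = E(K, 0x66) = 0x48; 0x30 ⊕ 0x48 = 0x78.

P[1] = 0x5F, P[2] = 0x78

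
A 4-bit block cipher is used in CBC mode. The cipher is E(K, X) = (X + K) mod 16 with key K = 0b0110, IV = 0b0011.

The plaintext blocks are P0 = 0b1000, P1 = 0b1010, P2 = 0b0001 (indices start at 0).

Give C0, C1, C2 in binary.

C0 = 0b0001, C1 = 0b0001, C2 = 0b0110

CBC encryption: C_i = E(K, P_i ⊕ C_{i−1}), with C_{−1} = IV.
C0: P0 ⊕ 0b0011 = 0b1011; E(K, 0b1011) = 0b0001.
C1: P1 ⊕ 0b0001 = 0b1011; E(K, 0b1011) = 0b0001.
C2: P2 ⊕ 0b0001 = 0b0000; E(K, 0b0000) = 0b0110.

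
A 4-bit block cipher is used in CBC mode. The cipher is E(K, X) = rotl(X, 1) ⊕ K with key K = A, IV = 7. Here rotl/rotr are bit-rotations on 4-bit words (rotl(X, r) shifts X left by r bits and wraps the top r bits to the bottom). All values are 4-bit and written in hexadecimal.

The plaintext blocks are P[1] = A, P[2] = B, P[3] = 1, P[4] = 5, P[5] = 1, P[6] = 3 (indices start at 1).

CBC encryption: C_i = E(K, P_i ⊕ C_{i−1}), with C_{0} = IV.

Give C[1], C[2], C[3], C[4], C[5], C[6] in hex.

C[1]: P[1] ⊕ 7 = D; E(K, D) = 1.
C[2]: P[2] ⊕ 1 = A; E(K, A) = F.
C[3]: P[3] ⊕ F = E; E(K, E) = 7.
C[4]: P[4] ⊕ 7 = 2; E(K, 2) = E.
C[5]: P[5] ⊕ E = F; E(K, F) = 5.
C[6]: P[6] ⊕ 5 = 6; E(K, 6) = 6.

C[1] = 1, C[2] = F, C[3] = 7, C[4] = E, C[5] = 5, C[6] = 6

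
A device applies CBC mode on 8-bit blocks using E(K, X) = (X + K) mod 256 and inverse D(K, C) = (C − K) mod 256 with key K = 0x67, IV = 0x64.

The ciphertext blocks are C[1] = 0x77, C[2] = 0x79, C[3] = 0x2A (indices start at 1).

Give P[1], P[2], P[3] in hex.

P[1] = 0x74, P[2] = 0x65, P[3] = 0xBA

CBC decryption: P_i = D(K, C_i) ⊕ C_{i−1}, with C_{0} = IV.
P[1]: D(K, 0x77) = 0x10; 0x10 ⊕ 0x64 = 0x74.
P[2]: D(K, 0x79) = 0x12; 0x12 ⊕ 0x77 = 0x65.
P[3]: D(K, 0x2A) = 0xC3; 0xC3 ⊕ 0x79 = 0xBA.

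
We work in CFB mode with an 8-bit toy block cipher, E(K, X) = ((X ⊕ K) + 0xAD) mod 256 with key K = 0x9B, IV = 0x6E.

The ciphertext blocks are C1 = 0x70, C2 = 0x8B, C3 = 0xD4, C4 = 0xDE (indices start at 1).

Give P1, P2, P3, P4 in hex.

CFB decryption: P_i = C_i ⊕ E(K, C_{i−1}), with C_{0} = IV.
P1: E(K, 0x6E) = 0xA2; 0x70 ⊕ 0xA2 = 0xD2.
P2: E(K, 0x70) = 0x98; 0x8B ⊕ 0x98 = 0x13.
P3: E(K, 0x8B) = 0xBD; 0xD4 ⊕ 0xBD = 0x69.
P4: E(K, 0xD4) = 0xFC; 0xDE ⊕ 0xFC = 0x22.

P1 = 0xD2, P2 = 0x13, P3 = 0x69, P4 = 0x22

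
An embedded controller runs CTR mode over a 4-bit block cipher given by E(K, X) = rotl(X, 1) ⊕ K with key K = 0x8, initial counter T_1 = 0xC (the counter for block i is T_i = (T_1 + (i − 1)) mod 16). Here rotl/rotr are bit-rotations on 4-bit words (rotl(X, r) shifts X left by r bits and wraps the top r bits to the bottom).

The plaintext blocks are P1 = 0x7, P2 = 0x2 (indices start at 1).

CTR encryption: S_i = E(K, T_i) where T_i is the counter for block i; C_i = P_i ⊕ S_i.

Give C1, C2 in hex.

C1: T = 0xC, S = E(K, T) = 0x1; 0x7 ⊕ 0x1 = 0x6.
C2: T = 0xD, S = E(K, T) = 0x3; 0x2 ⊕ 0x3 = 0x1.

C1 = 0x6, C2 = 0x1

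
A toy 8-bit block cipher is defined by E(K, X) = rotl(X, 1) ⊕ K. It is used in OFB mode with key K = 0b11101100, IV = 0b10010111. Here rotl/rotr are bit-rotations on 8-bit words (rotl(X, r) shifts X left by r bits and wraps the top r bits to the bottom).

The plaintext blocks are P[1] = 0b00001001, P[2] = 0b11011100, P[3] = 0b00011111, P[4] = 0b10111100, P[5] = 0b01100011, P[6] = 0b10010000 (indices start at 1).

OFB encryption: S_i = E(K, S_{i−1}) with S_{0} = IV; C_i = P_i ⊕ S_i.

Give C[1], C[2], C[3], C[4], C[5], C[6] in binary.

C[1]: S = E(K, 0b10010111) = 0b11000011; 0b00001001 ⊕ 0b11000011 = 0b11001010.
C[2]: S = E(K, 0b11000011) = 0b01101011; 0b11011100 ⊕ 0b01101011 = 0b10110111.
C[3]: S = E(K, 0b01101011) = 0b00111010; 0b00011111 ⊕ 0b00111010 = 0b00100101.
C[4]: S = E(K, 0b00111010) = 0b10011000; 0b10111100 ⊕ 0b10011000 = 0b00100100.
C[5]: S = E(K, 0b10011000) = 0b11011101; 0b01100011 ⊕ 0b11011101 = 0b10111110.
C[6]: S = E(K, 0b11011101) = 0b01010111; 0b10010000 ⊕ 0b01010111 = 0b11000111.

C[1] = 0b11001010, C[2] = 0b10110111, C[3] = 0b00100101, C[4] = 0b00100100, C[5] = 0b10111110, C[6] = 0b11000111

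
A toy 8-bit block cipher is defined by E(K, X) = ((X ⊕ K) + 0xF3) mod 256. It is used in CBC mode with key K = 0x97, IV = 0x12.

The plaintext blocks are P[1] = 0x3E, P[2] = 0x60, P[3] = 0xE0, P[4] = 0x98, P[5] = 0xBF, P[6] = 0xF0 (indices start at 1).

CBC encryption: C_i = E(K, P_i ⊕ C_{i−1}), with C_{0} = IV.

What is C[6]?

C[6] = 0x3B

C[1]: P[1] ⊕ 0x12 = 0x2C; E(K, 0x2C) = 0xAE.
C[2]: P[2] ⊕ 0xAE = 0xCE; E(K, 0xCE) = 0x4C.
C[3]: P[3] ⊕ 0x4C = 0xAC; E(K, 0xAC) = 0x2E.
C[4]: P[4] ⊕ 0x2E = 0xB6; E(K, 0xB6) = 0x14.
C[5]: P[5] ⊕ 0x14 = 0xAB; E(K, 0xAB) = 0x2F.
C[6]: P[6] ⊕ 0x2F = 0xDF; E(K, 0xDF) = 0x3B.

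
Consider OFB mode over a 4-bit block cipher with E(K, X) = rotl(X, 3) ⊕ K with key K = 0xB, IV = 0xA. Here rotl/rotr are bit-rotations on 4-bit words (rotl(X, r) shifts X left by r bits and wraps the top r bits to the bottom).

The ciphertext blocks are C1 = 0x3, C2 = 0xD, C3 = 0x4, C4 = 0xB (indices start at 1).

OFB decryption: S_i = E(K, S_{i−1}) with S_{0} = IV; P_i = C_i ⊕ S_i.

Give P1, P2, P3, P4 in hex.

P1: S = E(K, 0xA) = 0xE; 0x3 ⊕ 0xE = 0xD.
P2: S = E(K, 0xE) = 0xC; 0xD ⊕ 0xC = 0x1.
P3: S = E(K, 0xC) = 0xD; 0x4 ⊕ 0xD = 0x9.
P4: S = E(K, 0xD) = 0x5; 0xB ⊕ 0x5 = 0xE.

P1 = 0xD, P2 = 0x1, P3 = 0x9, P4 = 0xE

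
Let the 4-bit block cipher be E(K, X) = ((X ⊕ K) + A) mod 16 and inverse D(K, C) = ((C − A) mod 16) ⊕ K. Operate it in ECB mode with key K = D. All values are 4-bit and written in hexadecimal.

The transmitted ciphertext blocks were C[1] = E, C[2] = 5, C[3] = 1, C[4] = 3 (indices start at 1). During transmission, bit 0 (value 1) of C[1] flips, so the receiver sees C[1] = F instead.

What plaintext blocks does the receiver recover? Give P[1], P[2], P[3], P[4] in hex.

ECB decryption: P_i = D(K, C_i).
Only C[1] changed, to F. In ECB, a change in C_i affects only P_i. Decrypting the received ciphertext:
P[1]: D(K, F) = 8.
P[2]: D(K, 5) = 6.
P[3]: D(K, 1) = A.
P[4]: D(K, 3) = 4.
Blocks that differ from the original plaintext: P[1].

P[1] = 8, P[2] = 6, P[3] = A, P[4] = 4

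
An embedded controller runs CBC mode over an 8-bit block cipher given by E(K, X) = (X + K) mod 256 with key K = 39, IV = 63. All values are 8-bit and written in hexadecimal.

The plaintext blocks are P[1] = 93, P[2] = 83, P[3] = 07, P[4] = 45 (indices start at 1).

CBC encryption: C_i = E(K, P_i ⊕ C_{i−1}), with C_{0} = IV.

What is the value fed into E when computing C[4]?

C[1]: P[1] ⊕ 63 = F0; E(K, F0) = 29.
C[2]: P[2] ⊕ 29 = AA; E(K, AA) = E3.
C[3]: P[3] ⊕ E3 = E4; E(K, E4) = 1D.
C[4]: P[4] ⊕ 1D = 58; E(K, 58) = 91.
So the input to E for block [4] is 58.

58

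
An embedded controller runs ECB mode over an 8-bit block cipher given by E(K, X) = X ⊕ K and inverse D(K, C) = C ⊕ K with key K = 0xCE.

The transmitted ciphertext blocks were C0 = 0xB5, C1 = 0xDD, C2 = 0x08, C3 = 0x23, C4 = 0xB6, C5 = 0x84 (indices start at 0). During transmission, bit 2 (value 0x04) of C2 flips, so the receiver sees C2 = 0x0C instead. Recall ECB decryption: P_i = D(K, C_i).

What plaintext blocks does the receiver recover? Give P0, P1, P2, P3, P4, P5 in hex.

P0 = 0x7B, P1 = 0x13, P2 = 0xC2, P3 = 0xED, P4 = 0x78, P5 = 0x4A

Only C2 changed, to 0x0C. In ECB, a change in C_i affects only P_i. Decrypting the received ciphertext:
P0: D(K, 0xB5) = 0x7B.
P1: D(K, 0xDD) = 0x13.
P2: D(K, 0x0C) = 0xC2.
P3: D(K, 0x23) = 0xED.
P4: D(K, 0xB6) = 0x78.
P5: D(K, 0x84) = 0x4A.
Blocks that differ from the original plaintext: P2.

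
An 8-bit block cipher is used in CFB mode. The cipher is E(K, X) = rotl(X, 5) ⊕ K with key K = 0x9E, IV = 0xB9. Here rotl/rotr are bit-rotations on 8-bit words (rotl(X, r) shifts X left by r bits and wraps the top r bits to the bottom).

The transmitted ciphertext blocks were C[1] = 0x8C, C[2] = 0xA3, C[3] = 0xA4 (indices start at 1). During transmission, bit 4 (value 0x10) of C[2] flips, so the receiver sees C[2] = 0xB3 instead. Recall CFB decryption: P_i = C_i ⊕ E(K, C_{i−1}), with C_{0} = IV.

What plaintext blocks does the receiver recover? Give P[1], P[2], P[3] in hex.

P[1] = 0x25, P[2] = 0xBC, P[3] = 0x4C

Only C[2] changed, to 0xB3. In CFB, a change in C_i flips the same bit in P_i and garbles P_{i+1}. Decrypting the received ciphertext:
P[1]: E(K, 0xB9) = 0xA9; 0x8C ⊕ 0xA9 = 0x25.
P[2]: E(K, 0x8C) = 0x0F; 0xB3 ⊕ 0x0F = 0xBC.
P[3]: E(K, 0xB3) = 0xE8; 0xA4 ⊕ 0xE8 = 0x4C.
Blocks that differ from the original plaintext: P[2], P[3].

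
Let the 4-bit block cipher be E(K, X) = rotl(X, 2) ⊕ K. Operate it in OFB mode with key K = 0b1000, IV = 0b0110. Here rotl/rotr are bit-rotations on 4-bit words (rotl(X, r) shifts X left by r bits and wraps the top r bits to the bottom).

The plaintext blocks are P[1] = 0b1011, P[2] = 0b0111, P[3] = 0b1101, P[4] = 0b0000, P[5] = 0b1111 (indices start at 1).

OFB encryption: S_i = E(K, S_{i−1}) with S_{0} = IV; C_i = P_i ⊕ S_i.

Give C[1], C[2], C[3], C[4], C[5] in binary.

C[1] = 0b1010, C[2] = 0b1011, C[3] = 0b0110, C[4] = 0b0110, C[5] = 0b1110

C[1]: S = E(K, 0b0110) = 0b0001; 0b1011 ⊕ 0b0001 = 0b1010.
C[2]: S = E(K, 0b0001) = 0b1100; 0b0111 ⊕ 0b1100 = 0b1011.
C[3]: S = E(K, 0b1100) = 0b1011; 0b1101 ⊕ 0b1011 = 0b0110.
C[4]: S = E(K, 0b1011) = 0b0110; 0b0000 ⊕ 0b0110 = 0b0110.
C[5]: S = E(K, 0b0110) = 0b0001; 0b1111 ⊕ 0b0001 = 0b1110.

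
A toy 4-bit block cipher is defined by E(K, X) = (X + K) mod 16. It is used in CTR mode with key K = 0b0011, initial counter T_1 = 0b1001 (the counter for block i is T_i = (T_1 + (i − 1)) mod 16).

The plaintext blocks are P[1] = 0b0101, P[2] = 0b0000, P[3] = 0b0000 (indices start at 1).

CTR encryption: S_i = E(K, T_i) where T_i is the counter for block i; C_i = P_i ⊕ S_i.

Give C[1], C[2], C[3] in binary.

C[1] = 0b1001, C[2] = 0b1101, C[3] = 0b1110

C[1]: T = 0b1001, S = E(K, T) = 0b1100; 0b0101 ⊕ 0b1100 = 0b1001.
C[2]: T = 0b1010, S = E(K, T) = 0b1101; 0b0000 ⊕ 0b1101 = 0b1101.
C[3]: T = 0b1011, S = E(K, T) = 0b1110; 0b0000 ⊕ 0b1110 = 0b1110.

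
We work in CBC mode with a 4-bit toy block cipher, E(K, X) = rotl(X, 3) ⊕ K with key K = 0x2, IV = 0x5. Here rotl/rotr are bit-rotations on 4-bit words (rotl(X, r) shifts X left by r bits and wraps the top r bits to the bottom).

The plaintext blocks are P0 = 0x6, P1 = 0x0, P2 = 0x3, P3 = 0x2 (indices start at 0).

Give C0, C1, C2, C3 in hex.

C0 = 0xB, C1 = 0xF, C2 = 0x4, C3 = 0x1

CBC encryption: C_i = E(K, P_i ⊕ C_{i−1}), with C_{−1} = IV.
C0: P0 ⊕ 0x5 = 0x3; E(K, 0x3) = 0xB.
C1: P1 ⊕ 0xB = 0xB; E(K, 0xB) = 0xF.
C2: P2 ⊕ 0xF = 0xC; E(K, 0xC) = 0x4.
C3: P3 ⊕ 0x4 = 0x6; E(K, 0x6) = 0x1.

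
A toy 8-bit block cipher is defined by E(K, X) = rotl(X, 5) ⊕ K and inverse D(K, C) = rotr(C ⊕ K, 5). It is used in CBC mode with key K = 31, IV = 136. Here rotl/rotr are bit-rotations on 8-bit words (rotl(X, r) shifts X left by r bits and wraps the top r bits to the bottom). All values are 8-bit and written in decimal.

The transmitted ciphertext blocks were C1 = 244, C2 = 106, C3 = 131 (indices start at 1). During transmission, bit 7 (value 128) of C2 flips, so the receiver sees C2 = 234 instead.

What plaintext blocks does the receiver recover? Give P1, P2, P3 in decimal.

CBC decryption: P_i = D(K, C_i) ⊕ C_{i−1}, with C_{0} = IV.
Only C2 changed, to 234. In CBC, a change in C_i garbles P_i and flips the same bit in P_{i+1}. Decrypting the received ciphertext:
P1: D(K, 244) = 95; 95 ⊕ 136 = 215.
P2: D(K, 234) = 175; 175 ⊕ 244 = 91.
P3: D(K, 131) = 228; 228 ⊕ 234 = 14.
Blocks that differ from the original plaintext: P2, P3.

P1 = 215, P2 = 91, P3 = 14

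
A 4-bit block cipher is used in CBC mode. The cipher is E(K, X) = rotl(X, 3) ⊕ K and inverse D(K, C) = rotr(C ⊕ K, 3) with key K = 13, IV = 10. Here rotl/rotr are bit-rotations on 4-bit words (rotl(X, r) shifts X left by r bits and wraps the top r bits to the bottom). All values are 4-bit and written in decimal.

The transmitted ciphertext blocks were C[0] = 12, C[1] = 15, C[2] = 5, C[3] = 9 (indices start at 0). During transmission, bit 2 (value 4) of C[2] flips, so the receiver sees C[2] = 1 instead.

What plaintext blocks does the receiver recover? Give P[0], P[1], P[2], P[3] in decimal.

CBC decryption: P_i = D(K, C_i) ⊕ C_{i−1}, with C_{−1} = IV.
Only C[2] changed, to 1. In CBC, a change in C_i garbles P_i and flips the same bit in P_{i+1}. Decrypting the received ciphertext:
P[0]: D(K, 12) = 2; 2 ⊕ 10 = 8.
P[1]: D(K, 15) = 4; 4 ⊕ 12 = 8.
P[2]: D(K, 1) = 9; 9 ⊕ 15 = 6.
P[3]: D(K, 9) = 8; 8 ⊕ 1 = 9.
Blocks that differ from the original plaintext: P[2], P[3].

P[0] = 8, P[1] = 8, P[2] = 6, P[3] = 9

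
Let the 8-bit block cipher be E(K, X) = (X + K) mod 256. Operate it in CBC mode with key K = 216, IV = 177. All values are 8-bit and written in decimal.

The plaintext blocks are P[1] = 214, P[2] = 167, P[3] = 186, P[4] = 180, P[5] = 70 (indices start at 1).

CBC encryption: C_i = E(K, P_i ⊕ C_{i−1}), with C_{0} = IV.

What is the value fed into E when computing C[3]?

202

C[1]: P[1] ⊕ 177 = 103; E(K, 103) = 63.
C[2]: P[2] ⊕ 63 = 152; E(K, 152) = 112.
C[3]: P[3] ⊕ 112 = 202; E(K, 202) = 162.
So the input to E for block [3] is 202.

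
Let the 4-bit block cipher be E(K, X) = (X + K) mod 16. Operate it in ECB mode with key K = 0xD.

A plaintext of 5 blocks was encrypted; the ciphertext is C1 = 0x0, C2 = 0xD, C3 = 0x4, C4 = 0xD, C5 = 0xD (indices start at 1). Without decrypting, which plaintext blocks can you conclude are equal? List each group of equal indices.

ECB encrypts each block independently with the same key, so equal ciphertext blocks imply equal plaintext blocks.
C2 = C4 = C5 = 0xD, so P2 = P4 = P5.

P2 = P4 = P5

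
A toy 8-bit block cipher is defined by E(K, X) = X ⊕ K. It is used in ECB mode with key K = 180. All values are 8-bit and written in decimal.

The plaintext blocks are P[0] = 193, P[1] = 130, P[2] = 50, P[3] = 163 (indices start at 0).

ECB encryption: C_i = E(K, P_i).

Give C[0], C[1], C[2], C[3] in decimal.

C[0]: E(K, 193) = 117.
C[1]: E(K, 130) = 54.
C[2]: E(K, 50) = 134.
C[3]: E(K, 163) = 23.

C[0] = 117, C[1] = 54, C[2] = 134, C[3] = 23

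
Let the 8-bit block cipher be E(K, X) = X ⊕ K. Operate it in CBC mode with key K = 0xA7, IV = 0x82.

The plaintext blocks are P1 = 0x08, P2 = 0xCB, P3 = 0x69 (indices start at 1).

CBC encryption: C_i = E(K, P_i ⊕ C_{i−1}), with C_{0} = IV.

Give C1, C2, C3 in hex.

C1: P1 ⊕ 0x82 = 0x8A; E(K, 0x8A) = 0x2D.
C2: P2 ⊕ 0x2D = 0xE6; E(K, 0xE6) = 0x41.
C3: P3 ⊕ 0x41 = 0x28; E(K, 0x28) = 0x8F.

C1 = 0x2D, C2 = 0x41, C3 = 0x8F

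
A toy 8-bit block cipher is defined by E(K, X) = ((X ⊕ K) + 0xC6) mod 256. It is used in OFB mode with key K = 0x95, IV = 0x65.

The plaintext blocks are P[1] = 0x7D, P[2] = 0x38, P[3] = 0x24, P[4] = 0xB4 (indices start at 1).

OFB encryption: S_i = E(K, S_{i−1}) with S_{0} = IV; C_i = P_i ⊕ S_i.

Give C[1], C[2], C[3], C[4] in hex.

C[1]: S = E(K, 0x65) = 0xB6; 0x7D ⊕ 0xB6 = 0xCB.
C[2]: S = E(K, 0xB6) = 0xE9; 0x38 ⊕ 0xE9 = 0xD1.
C[3]: S = E(K, 0xE9) = 0x42; 0x24 ⊕ 0x42 = 0x66.
C[4]: S = E(K, 0x42) = 0x9D; 0xB4 ⊕ 0x9D = 0x29.

C[1] = 0xCB, C[2] = 0xD1, C[3] = 0x66, C[4] = 0x29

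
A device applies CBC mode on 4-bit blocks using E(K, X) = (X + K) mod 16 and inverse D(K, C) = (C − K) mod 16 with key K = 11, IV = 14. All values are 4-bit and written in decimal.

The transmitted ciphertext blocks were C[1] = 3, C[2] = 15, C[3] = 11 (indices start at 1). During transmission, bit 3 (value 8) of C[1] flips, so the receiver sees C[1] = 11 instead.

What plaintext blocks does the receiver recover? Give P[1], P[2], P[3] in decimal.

CBC decryption: P_i = D(K, C_i) ⊕ C_{i−1}, with C_{0} = IV.
Only C[1] changed, to 11. In CBC, a change in C_i garbles P_i and flips the same bit in P_{i+1}. Decrypting the received ciphertext:
P[1]: D(K, 11) = 0; 0 ⊕ 14 = 14.
P[2]: D(K, 15) = 4; 4 ⊕ 11 = 15.
P[3]: D(K, 11) = 0; 0 ⊕ 15 = 15.
Blocks that differ from the original plaintext: P[1], P[2].

P[1] = 14, P[2] = 15, P[3] = 15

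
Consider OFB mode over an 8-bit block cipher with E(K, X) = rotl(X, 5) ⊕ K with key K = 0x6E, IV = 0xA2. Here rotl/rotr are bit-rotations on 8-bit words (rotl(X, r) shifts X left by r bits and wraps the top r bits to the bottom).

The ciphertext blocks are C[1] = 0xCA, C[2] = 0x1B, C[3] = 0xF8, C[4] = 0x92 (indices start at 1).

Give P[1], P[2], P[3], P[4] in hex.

OFB decryption: S_i = E(K, S_{i−1}) with S_{0} = IV; P_i = C_i ⊕ S_i.
P[1]: S = E(K, 0xA2) = 0x3A; 0xCA ⊕ 0x3A = 0xF0.
P[2]: S = E(K, 0x3A) = 0x29; 0x1B ⊕ 0x29 = 0x32.
P[3]: S = E(K, 0x29) = 0x4B; 0xF8 ⊕ 0x4B = 0xB3.
P[4]: S = E(K, 0x4B) = 0x07; 0x92 ⊕ 0x07 = 0x95.

P[1] = 0xF0, P[2] = 0x32, P[3] = 0xB3, P[4] = 0x95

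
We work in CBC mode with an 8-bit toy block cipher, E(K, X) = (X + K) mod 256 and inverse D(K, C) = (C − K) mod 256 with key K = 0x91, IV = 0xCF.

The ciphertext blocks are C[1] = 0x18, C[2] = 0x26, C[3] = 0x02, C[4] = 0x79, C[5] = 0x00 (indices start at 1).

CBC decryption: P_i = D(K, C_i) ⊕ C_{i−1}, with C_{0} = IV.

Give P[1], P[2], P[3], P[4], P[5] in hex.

P[1] = 0x48, P[2] = 0x8D, P[3] = 0x57, P[4] = 0xEA, P[5] = 0x16

P[1]: D(K, 0x18) = 0x87; 0x87 ⊕ 0xCF = 0x48.
P[2]: D(K, 0x26) = 0x95; 0x95 ⊕ 0x18 = 0x8D.
P[3]: D(K, 0x02) = 0x71; 0x71 ⊕ 0x26 = 0x57.
P[4]: D(K, 0x79) = 0xE8; 0xE8 ⊕ 0x02 = 0xEA.
P[5]: D(K, 0x00) = 0x6F; 0x6F ⊕ 0x79 = 0x16.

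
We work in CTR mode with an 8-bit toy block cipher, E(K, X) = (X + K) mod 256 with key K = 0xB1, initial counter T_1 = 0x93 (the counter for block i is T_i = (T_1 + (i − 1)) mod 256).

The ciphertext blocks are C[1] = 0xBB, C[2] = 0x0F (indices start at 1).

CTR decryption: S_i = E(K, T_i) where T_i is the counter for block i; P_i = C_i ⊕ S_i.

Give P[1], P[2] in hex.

P[1]: T = 0x93, S = E(K, T) = 0x44; 0xBB ⊕ 0x44 = 0xFF.
P[2]: T = 0x94, S = E(K, T) = 0x45; 0x0F ⊕ 0x45 = 0x4A.

P[1] = 0xFF, P[2] = 0x4A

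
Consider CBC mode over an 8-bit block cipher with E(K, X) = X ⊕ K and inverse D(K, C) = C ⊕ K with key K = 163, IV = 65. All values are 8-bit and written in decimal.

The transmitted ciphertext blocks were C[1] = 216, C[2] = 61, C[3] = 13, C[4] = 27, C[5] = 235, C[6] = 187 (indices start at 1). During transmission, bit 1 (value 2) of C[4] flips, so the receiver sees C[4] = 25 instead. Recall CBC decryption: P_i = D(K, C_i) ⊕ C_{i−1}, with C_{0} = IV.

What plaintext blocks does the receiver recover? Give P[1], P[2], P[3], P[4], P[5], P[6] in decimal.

P[1] = 58, P[2] = 70, P[3] = 147, P[4] = 183, P[5] = 81, P[6] = 243

Only C[4] changed, to 25. In CBC, a change in C_i garbles P_i and flips the same bit in P_{i+1}. Decrypting the received ciphertext:
P[1]: D(K, 216) = 123; 123 ⊕ 65 = 58.
P[2]: D(K, 61) = 158; 158 ⊕ 216 = 70.
P[3]: D(K, 13) = 174; 174 ⊕ 61 = 147.
P[4]: D(K, 25) = 186; 186 ⊕ 13 = 183.
P[5]: D(K, 235) = 72; 72 ⊕ 25 = 81.
P[6]: D(K, 187) = 24; 24 ⊕ 235 = 243.
Blocks that differ from the original plaintext: P[4], P[5].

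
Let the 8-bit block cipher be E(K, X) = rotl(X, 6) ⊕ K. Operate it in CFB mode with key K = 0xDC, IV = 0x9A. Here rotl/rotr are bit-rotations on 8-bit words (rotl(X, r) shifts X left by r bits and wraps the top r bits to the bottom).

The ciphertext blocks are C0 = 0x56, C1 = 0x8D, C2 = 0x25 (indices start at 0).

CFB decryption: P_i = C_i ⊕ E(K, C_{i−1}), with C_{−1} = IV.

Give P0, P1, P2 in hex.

P0 = 0x2C, P1 = 0xC4, P2 = 0x9A

P0: E(K, 0x9A) = 0x7A; 0x56 ⊕ 0x7A = 0x2C.
P1: E(K, 0x56) = 0x49; 0x8D ⊕ 0x49 = 0xC4.
P2: E(K, 0x8D) = 0xBF; 0x25 ⊕ 0xBF = 0x9A.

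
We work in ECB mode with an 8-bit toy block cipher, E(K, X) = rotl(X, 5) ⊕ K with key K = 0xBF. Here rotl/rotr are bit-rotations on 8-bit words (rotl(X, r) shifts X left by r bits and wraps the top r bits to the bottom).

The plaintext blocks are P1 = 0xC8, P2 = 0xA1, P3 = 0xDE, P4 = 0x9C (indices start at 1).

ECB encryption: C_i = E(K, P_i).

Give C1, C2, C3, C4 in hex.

C1: E(K, 0xC8) = 0xA6.
C2: E(K, 0xA1) = 0x8B.
C3: E(K, 0xDE) = 0x64.
C4: E(K, 0x9C) = 0x2C.

C1 = 0xA6, C2 = 0x8B, C3 = 0x64, C4 = 0x2C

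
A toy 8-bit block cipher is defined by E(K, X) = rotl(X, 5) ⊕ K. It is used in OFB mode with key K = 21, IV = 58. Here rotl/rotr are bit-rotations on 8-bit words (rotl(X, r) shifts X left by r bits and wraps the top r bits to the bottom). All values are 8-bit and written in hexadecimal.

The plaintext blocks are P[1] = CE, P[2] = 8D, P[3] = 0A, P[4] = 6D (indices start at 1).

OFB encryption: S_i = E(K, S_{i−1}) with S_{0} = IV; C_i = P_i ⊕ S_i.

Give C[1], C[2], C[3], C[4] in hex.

C[1] = E4, C[2] = E9, C[3] = A7, C[4] = F9

C[1]: S = E(K, 58) = 2A; CE ⊕ 2A = E4.
C[2]: S = E(K, 2A) = 64; 8D ⊕ 64 = E9.
C[3]: S = E(K, 64) = AD; 0A ⊕ AD = A7.
C[4]: S = E(K, AD) = 94; 6D ⊕ 94 = F9.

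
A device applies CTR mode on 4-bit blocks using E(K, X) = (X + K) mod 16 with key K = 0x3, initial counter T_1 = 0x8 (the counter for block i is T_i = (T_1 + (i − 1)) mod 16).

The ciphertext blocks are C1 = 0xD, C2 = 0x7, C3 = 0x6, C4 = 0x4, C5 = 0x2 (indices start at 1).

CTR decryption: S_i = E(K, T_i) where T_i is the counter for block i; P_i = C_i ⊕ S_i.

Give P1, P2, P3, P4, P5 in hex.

P1: T = 0x8, S = E(K, T) = 0xB; 0xD ⊕ 0xB = 0x6.
P2: T = 0x9, S = E(K, T) = 0xC; 0x7 ⊕ 0xC = 0xB.
P3: T = 0xA, S = E(K, T) = 0xD; 0x6 ⊕ 0xD = 0xB.
P4: T = 0xB, S = E(K, T) = 0xE; 0x4 ⊕ 0xE = 0xA.
P5: T = 0xC, S = E(K, T) = 0xF; 0x2 ⊕ 0xF = 0xD.

P1 = 0x6, P2 = 0xB, P3 = 0xB, P4 = 0xA, P5 = 0xD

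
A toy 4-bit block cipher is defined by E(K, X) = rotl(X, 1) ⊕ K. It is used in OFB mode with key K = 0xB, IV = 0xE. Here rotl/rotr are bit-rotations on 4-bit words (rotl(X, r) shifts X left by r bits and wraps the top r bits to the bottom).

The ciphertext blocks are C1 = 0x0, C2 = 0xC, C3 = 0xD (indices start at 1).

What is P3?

P3 = 0x8

OFB decryption: S_i = E(K, S_{i−1}) with S_{0} = IV; P_i = C_i ⊕ S_i.
P1: S = E(K, 0xE) = 0x6; 0x0 ⊕ 0x6 = 0x6.
P2: S = E(K, 0x6) = 0x7; 0xC ⊕ 0x7 = 0xB.
P3: S = E(K, 0x7) = 0x5; 0xD ⊕ 0x5 = 0x8.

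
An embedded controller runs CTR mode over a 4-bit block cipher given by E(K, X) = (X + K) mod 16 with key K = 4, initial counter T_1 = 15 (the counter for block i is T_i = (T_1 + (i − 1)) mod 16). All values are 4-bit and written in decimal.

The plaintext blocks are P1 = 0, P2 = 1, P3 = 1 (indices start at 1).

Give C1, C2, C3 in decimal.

CTR encryption: S_i = E(K, T_i) where T_i is the counter for block i; C_i = P_i ⊕ S_i.
C1: T = 15, S = E(K, T) = 3; 0 ⊕ 3 = 3.
C2: T = 0, S = E(K, T) = 4; 1 ⊕ 4 = 5.
C3: T = 1, S = E(K, T) = 5; 1 ⊕ 5 = 4.

C1 = 3, C2 = 5, C3 = 4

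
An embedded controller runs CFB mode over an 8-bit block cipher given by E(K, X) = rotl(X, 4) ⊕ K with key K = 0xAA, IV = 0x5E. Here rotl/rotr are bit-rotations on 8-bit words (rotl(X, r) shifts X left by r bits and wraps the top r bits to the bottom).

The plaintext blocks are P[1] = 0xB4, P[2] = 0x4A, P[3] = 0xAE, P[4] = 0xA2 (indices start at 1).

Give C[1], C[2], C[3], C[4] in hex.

C[1] = 0xFB, C[2] = 0x5F, C[3] = 0xF1, C[4] = 0x17

CFB encryption: C_i = P_i ⊕ E(K, C_{i−1}), with C_{0} = IV.
C[1]: E(K, 0x5E) = 0x4F; 0xB4 ⊕ 0x4F = 0xFB.
C[2]: E(K, 0xFB) = 0x15; 0x4A ⊕ 0x15 = 0x5F.
C[3]: E(K, 0x5F) = 0x5F; 0xAE ⊕ 0x5F = 0xF1.
C[4]: E(K, 0xF1) = 0xB5; 0xA2 ⊕ 0xB5 = 0x17.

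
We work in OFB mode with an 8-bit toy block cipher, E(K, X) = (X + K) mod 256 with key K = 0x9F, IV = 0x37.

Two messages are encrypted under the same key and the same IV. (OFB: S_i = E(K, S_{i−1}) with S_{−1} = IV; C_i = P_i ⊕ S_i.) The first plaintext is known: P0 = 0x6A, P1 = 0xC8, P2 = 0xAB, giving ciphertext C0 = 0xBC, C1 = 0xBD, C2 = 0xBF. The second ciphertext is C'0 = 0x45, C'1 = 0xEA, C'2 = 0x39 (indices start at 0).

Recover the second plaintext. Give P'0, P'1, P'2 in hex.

P'0 = 0x93, P'1 = 0x9F, P'2 = 0x2D

In OFB with a reused IV, both messages share the same keystream S_i, so C_i ⊕ C'_i = P_i ⊕ P'_i and thus P'_i = P_i ⊕ C_i ⊕ C'_i.
P'0: 0x6A ⊕ 0xBC ⊕ 0x45 = 0x93.
P'1: 0xC8 ⊕ 0xBD ⊕ 0xEA = 0x9F.
P'2: 0xAB ⊕ 0xBF ⊕ 0x39 = 0x2D.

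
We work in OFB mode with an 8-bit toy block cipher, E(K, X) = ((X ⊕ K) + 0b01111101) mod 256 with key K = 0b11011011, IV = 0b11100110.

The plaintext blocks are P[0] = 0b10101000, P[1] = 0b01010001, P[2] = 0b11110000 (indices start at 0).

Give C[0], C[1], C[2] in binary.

C[0] = 0b00010010, C[1] = 0b10001111, C[2] = 0b01110010

OFB encryption: S_i = E(K, S_{i−1}) with S_{−1} = IV; C_i = P_i ⊕ S_i.
C[0]: S = E(K, 0b11100110) = 0b10111010; 0b10101000 ⊕ 0b10111010 = 0b00010010.
C[1]: S = E(K, 0b10111010) = 0b11011110; 0b01010001 ⊕ 0b11011110 = 0b10001111.
C[2]: S = E(K, 0b11011110) = 0b10000010; 0b11110000 ⊕ 0b10000010 = 0b01110010.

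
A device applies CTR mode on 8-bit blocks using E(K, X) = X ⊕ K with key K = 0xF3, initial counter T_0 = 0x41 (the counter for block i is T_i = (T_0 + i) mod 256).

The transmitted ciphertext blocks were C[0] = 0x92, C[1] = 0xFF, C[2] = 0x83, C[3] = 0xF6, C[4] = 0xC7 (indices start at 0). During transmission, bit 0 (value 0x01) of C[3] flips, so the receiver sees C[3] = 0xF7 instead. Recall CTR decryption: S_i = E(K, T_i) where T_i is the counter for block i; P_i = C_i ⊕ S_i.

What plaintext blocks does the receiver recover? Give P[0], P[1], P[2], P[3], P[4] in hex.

Only C[3] changed, to 0xF7. In CTR, a change in C_i flips the same bit in P_i only; the keystream is unaffected. Decrypting the received ciphertext:
P[0]: T = 0x41, S = E(K, T) = 0xB2; 0x92 ⊕ 0xB2 = 0x20.
P[1]: T = 0x42, S = E(K, T) = 0xB1; 0xFF ⊕ 0xB1 = 0x4E.
P[2]: T = 0x43, S = E(K, T) = 0xB0; 0x83 ⊕ 0xB0 = 0x33.
P[3]: T = 0x44, S = E(K, T) = 0xB7; 0xF7 ⊕ 0xB7 = 0x40.
P[4]: T = 0x45, S = E(K, T) = 0xB6; 0xC7 ⊕ 0xB6 = 0x71.
Blocks that differ from the original plaintext: P[3].

P[0] = 0x20, P[1] = 0x4E, P[2] = 0x33, P[3] = 0x40, P[4] = 0x71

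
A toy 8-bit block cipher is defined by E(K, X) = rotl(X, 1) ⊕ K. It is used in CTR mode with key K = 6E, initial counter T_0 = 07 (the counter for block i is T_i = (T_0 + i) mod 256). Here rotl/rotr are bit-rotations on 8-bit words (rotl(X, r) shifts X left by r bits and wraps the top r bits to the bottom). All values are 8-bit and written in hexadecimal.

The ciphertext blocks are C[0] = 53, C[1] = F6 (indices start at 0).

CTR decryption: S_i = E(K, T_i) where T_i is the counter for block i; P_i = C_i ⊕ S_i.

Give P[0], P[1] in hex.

P[0]: T = 07, S = E(K, T) = 60; 53 ⊕ 60 = 33.
P[1]: T = 08, S = E(K, T) = 7E; F6 ⊕ 7E = 88.

P[0] = 33, P[1] = 88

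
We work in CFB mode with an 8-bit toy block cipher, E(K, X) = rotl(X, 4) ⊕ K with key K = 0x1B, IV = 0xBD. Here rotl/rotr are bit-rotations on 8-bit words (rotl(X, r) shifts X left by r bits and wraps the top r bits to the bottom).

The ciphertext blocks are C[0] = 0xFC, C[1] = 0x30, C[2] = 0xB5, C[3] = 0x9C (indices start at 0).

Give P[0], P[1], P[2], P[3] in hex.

P[0] = 0x3C, P[1] = 0xE4, P[2] = 0xAD, P[3] = 0xDC

CFB decryption: P_i = C_i ⊕ E(K, C_{i−1}), with C_{−1} = IV.
P[0]: E(K, 0xBD) = 0xC0; 0xFC ⊕ 0xC0 = 0x3C.
P[1]: E(K, 0xFC) = 0xD4; 0x30 ⊕ 0xD4 = 0xE4.
P[2]: E(K, 0x30) = 0x18; 0xB5 ⊕ 0x18 = 0xAD.
P[3]: E(K, 0xB5) = 0x40; 0x9C ⊕ 0x40 = 0xDC.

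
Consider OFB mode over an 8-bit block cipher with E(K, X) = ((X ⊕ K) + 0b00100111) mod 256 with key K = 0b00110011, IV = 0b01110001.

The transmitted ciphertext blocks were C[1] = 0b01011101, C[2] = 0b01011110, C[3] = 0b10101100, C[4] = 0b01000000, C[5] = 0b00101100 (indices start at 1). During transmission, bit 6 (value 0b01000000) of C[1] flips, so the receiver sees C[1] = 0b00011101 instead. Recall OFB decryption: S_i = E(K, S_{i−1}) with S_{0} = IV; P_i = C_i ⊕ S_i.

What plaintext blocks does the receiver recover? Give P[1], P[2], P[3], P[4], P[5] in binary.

P[1] = 0b01110100, P[2] = 0b11011111, P[3] = 0b01110101, P[4] = 0b01010001, P[5] = 0b01100101

Only C[1] changed, to 0b00011101. In OFB, a change in C_i flips the same bit in P_i only; the keystream is unaffected. Decrypting the received ciphertext:
P[1]: S = E(K, 0b01110001) = 0b01101001; 0b00011101 ⊕ 0b01101001 = 0b01110100.
P[2]: S = E(K, 0b01101001) = 0b10000001; 0b01011110 ⊕ 0b10000001 = 0b11011111.
P[3]: S = E(K, 0b10000001) = 0b11011001; 0b10101100 ⊕ 0b11011001 = 0b01110101.
P[4]: S = E(K, 0b11011001) = 0b00010001; 0b01000000 ⊕ 0b00010001 = 0b01010001.
P[5]: S = E(K, 0b00010001) = 0b01001001; 0b00101100 ⊕ 0b01001001 = 0b01100101.
Blocks that differ from the original plaintext: P[1].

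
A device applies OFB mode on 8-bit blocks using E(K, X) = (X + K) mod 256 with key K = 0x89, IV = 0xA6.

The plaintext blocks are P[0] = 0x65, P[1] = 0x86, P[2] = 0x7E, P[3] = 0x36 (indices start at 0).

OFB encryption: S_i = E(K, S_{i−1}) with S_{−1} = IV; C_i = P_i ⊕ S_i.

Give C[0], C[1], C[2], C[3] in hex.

C[0] = 0x4A, C[1] = 0x3E, C[2] = 0x3F, C[3] = 0xFC

C[0]: S = E(K, 0xA6) = 0x2F; 0x65 ⊕ 0x2F = 0x4A.
C[1]: S = E(K, 0x2F) = 0xB8; 0x86 ⊕ 0xB8 = 0x3E.
C[2]: S = E(K, 0xB8) = 0x41; 0x7E ⊕ 0x41 = 0x3F.
C[3]: S = E(K, 0x41) = 0xCA; 0x36 ⊕ 0xCA = 0xFC.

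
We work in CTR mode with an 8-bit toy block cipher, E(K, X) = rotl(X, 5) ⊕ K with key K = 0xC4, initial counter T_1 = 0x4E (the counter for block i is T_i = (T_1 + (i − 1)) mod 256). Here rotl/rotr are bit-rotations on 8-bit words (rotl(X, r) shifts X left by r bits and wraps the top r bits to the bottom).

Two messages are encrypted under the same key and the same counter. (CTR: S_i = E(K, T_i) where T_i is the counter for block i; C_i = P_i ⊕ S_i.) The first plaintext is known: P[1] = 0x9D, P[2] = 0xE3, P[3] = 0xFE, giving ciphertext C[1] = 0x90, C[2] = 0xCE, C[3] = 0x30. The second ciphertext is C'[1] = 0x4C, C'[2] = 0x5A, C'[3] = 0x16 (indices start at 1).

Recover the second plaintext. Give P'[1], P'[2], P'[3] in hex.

In CTR with a reused counter, both messages share the same keystream S_i, so C_i ⊕ C'_i = P_i ⊕ P'_i and thus P'_i = P_i ⊕ C_i ⊕ C'_i.
P'[1]: 0x9D ⊕ 0x90 ⊕ 0x4C = 0x41.
P'[2]: 0xE3 ⊕ 0xCE ⊕ 0x5A = 0x77.
P'[3]: 0xFE ⊕ 0x30 ⊕ 0x16 = 0xD8.

P'[1] = 0x41, P'[2] = 0x77, P'[3] = 0xD8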